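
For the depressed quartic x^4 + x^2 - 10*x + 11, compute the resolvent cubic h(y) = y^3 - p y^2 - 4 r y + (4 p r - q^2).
h(y) = y^3 - y^2 - 44*y - 56

Identify coefficients: p = 1, q = -10, r = 11.
Plug into h(y) = y^3 - p y^2 - 4 r y + (4 p r - q^2):
  h(y) = y^3 - (1) y^2 - 4*(11) y + (4*(1)*(11) - (-10)^2)
       = y^3 + (-1) y^2 + (-44) y + (-56).
Simplifying: h(y) = y^3 - y^2 - 44*y - 56.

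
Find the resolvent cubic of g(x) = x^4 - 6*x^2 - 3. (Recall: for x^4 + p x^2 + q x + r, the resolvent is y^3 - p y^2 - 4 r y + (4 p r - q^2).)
h(y) = y^3 + 6*y^2 + 12*y + 72

Identify coefficients: p = -6, q = 0, r = -3.
Plug into h(y) = y^3 - p y^2 - 4 r y + (4 p r - q^2):
  h(y) = y^3 - (-6) y^2 - 4*(-3) y + (4*(-6)*(-3) - (0)^2)
       = y^3 + (6) y^2 + (12) y + (72).
Simplifying: h(y) = y^3 + 6*y^2 + 12*y + 72.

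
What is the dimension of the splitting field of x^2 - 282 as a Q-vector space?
[K:Q] = 2

The polynomial x^2 - 282 is irreducible over Q since 282 is not a perfect square. Its splitting field is Q(sqrt(282)), which has degree 2 over Q.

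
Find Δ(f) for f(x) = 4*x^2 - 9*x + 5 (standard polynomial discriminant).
Δ = 1

For a quadratic a x^2 + b x + c the discriminant is Δ = b^2 - 4ac = (-9)^2 - 4*(4)*(5) = 81 - (80) = 1.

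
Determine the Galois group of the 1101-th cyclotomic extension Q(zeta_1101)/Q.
|Gal(Q(zeta_1101)/Q)| = phi(1101) = 732; group ≅ (Z/1101Z)^* ≅ Z/2Z × Z/366Z

The n-th cyclotomic polynomial Φ_1101(x) is the minimal polynomial of zeta_1101 over Q and has degree phi(1101) = 732. So Q(zeta_1101) is a degree-732 Galois extension with Galois group (Z/1101Z)^*. By CRT, (Z/1101Z)^* ≅ (Z/3Z)^* × (Z/367Z)^*. Each prime-power unit group is (Z/3Z)^* ≅ Z/2Z; (Z/367Z)^* ≅ Z/366Z. Hence Gal(Q(zeta_1101)/Q) ≅ Z/2Z × Z/366Z.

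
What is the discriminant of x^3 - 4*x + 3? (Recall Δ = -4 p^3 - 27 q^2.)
Δ = 13

For a depressed cubic x^3 + p x + q the discriminant is Δ = -4 p^3 - 27 q^2 = -4*(-4)^3 - 27*(3)^2 = 256 - 243 = 13.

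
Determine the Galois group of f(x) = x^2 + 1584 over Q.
Gal(K/Q) = Z/2Z (cyclic of order 2)

x^2 + 1584 is irreducible over Q since -1584 is not a rational square. The splitting field Q(sqrt(-1584)) has degree 2 over Q, and its unique nontrivial automorphism is sqrt(-1584) ↦ -sqrt(-1584). Hence Gal(Q(sqrt(-1584))/Q) = Z/2Z.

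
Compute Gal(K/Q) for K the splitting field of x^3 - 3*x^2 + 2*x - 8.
Gal(K/Q) = S_3 (symmetric group of order 6)

Compute the discriminant of x^3 + (-3)*x^2 + (2)*x + (-8): Δ = -1724. Since Δ is not a rational square, the Galois group is not contained in A_3; it must be the full S_3 (irreducibility of the cubic rules out anything smaller).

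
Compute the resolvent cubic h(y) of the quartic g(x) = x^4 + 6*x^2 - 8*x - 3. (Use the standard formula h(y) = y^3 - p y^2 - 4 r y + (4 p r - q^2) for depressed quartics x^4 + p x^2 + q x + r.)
h(y) = y^3 - 6*y^2 + 12*y - 136

Identify coefficients: p = 6, q = -8, r = -3.
Plug into h(y) = y^3 - p y^2 - 4 r y + (4 p r - q^2):
  h(y) = y^3 - (6) y^2 - 4*(-3) y + (4*(6)*(-3) - (-8)^2)
       = y^3 + (-6) y^2 + (12) y + (-136).
Simplifying: h(y) = y^3 - 6*y^2 + 12*y - 136.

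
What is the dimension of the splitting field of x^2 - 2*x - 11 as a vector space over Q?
[K:Q] = 2

The discriminant of x^2 + (-2)*x + (-11) is b^2 - 4c = 4 - (-44) = 48. Since 48 is not a perfect square in Q, the polynomial is irreducible over Q. Its two roots generate a degree-2 extension, so [K:Q] = 2.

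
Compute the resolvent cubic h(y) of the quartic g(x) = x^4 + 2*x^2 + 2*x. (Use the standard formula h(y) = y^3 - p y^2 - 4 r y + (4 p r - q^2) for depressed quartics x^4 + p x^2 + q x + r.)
h(y) = y^3 - 2*y^2 - 4

Identify coefficients: p = 2, q = 2, r = 0.
Plug into h(y) = y^3 - p y^2 - 4 r y + (4 p r - q^2):
  h(y) = y^3 - (2) y^2 - 4*(0) y + (4*(2)*(0) - (2)^2)
       = y^3 + (-2) y^2 + (0) y + (-4).
Simplifying: h(y) = y^3 - 2*y^2 - 4.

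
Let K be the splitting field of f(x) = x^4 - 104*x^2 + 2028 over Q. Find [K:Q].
[K:Q] = 4

f factors as (x^2 - 78)(x^2 - 26); the splitting field is K = Q(sqrt(78), sqrt(26)). Since 78, 26, and 2028 are all non-squares in Q, the three subfields Q(sqrt(78)), Q(sqrt(26)), Q(sqrt(2028)) are distinct degree-2 extensions, so [K:Q] = 4 (Klein four Galois group).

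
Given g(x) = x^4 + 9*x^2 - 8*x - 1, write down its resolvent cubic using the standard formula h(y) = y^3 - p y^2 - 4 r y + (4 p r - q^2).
h(y) = y^3 - 9*y^2 + 4*y - 100

Identify coefficients: p = 9, q = -8, r = -1.
Plug into h(y) = y^3 - p y^2 - 4 r y + (4 p r - q^2):
  h(y) = y^3 - (9) y^2 - 4*(-1) y + (4*(9)*(-1) - (-8)^2)
       = y^3 + (-9) y^2 + (4) y + (-100).
Simplifying: h(y) = y^3 - 9*y^2 + 4*y - 100.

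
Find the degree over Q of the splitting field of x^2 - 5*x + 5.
[K:Q] = 2

The discriminant of x^2 + (-5)*x + (5) is b^2 - 4c = 25 - (20) = 5. Since 5 is not a perfect square in Q, the polynomial is irreducible over Q. Its two roots generate a degree-2 extension, so [K:Q] = 2.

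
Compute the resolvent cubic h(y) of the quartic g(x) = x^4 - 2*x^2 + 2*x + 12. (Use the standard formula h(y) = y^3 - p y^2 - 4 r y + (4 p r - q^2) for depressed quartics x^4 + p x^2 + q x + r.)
h(y) = y^3 + 2*y^2 - 48*y - 100

Identify coefficients: p = -2, q = 2, r = 12.
Plug into h(y) = y^3 - p y^2 - 4 r y + (4 p r - q^2):
  h(y) = y^3 - (-2) y^2 - 4*(12) y + (4*(-2)*(12) - (2)^2)
       = y^3 + (2) y^2 + (-48) y + (-100).
Simplifying: h(y) = y^3 + 2*y^2 - 48*y - 100.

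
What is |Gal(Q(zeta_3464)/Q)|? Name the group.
|Gal(Q(zeta_3464)/Q)| = phi(3464) = 1728; group ≅ (Z/3464Z)^* ≅ Z/2Z × Z/2Z × Z/432Z

The n-th cyclotomic polynomial Φ_3464(x) is the minimal polynomial of zeta_3464 over Q and has degree phi(3464) = 1728. So Q(zeta_3464) is a degree-1728 Galois extension with Galois group (Z/3464Z)^*. By CRT, (Z/3464Z)^* ≅ (Z/8Z)^* × (Z/433Z)^*. Each prime-power unit group is (Z/8Z)^* ≅ Z/2Z × Z/2Z; (Z/433Z)^* ≅ Z/432Z. Hence Gal(Q(zeta_3464)/Q) ≅ Z/2Z × Z/2Z × Z/432Z.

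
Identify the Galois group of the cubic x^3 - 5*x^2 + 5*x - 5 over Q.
Gal(K/Q) = S_3 (symmetric group of order 6)

Compute the discriminant of x^3 + (-5)*x^2 + (5)*x + (-5): Δ = -800. Since Δ is not a rational square, the Galois group is not contained in A_3; it must be the full S_3 (irreducibility of the cubic rules out anything smaller).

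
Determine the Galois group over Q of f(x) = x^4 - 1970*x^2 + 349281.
Gal(K/Q) = Z/2Z (cyclic of order 2)

f factors as (x^2 - 1773)(x^2 - 197), so the splitting field is K = Q(sqrt(1773), sqrt(197)). The squarefree part of 1773 is 197 and the squarefree part of 197 is also 197, so sqrt(1773) and sqrt(197) are both rational multiples of sqrt(197). Hence Q(sqrt(1773)) = Q(sqrt(197)) = Q(sqrt(197)), and the splitting field collapses to a single degree-2 extension with Galois group Z/2Z.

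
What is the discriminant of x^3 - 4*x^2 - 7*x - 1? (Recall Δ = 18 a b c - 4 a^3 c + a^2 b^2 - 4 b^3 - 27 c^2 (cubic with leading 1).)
Δ = 1369

For x^3 + a x^2 + b x + c the discriminant is Δ = 18 a b c - 4 a^3 c + a^2 b^2 - 4 b^3 - 27 c^2.
Plug a = -4, b = -7, c = -1:
  18*(-4)*(-7)*(-1) - 4*(-4)^3*(-1) + (-4)^2*(-7)^2 - 4*(-7)^3 - 27*(-1)^2
  = -504 + (-256) + 784 + (1372) + (-27)
  = 1369.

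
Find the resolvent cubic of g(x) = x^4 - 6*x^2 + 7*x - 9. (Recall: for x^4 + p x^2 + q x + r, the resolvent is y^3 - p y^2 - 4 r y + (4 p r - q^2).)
h(y) = y^3 + 6*y^2 + 36*y + 167

Identify coefficients: p = -6, q = 7, r = -9.
Plug into h(y) = y^3 - p y^2 - 4 r y + (4 p r - q^2):
  h(y) = y^3 - (-6) y^2 - 4*(-9) y + (4*(-6)*(-9) - (7)^2)
       = y^3 + (6) y^2 + (36) y + (167).
Simplifying: h(y) = y^3 + 6*y^2 + 36*y + 167.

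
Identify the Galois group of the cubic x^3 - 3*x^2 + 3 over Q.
Gal(K/Q) = A_3 (cyclic of order 3)

Compute the discriminant of x^3 + (-3)*x^2 + (0)*x + (3): Δ = 81. Since Δ is a perfect square (Δ = 9^2), the Galois group is contained in A_3. Irreducibility forces the group to be transitive on three roots, so Gal = A_3.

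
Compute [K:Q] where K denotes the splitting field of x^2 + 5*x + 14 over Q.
[K:Q] = 2

The discriminant of x^2 + (5)*x + (14) is b^2 - 4c = 25 - (56) = -31. Since -31 is not a perfect square in Q, the polynomial is irreducible over Q. Its two roots generate a degree-2 extension, so [K:Q] = 2.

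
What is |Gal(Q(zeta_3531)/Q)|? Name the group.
|Gal(Q(zeta_3531)/Q)| = phi(3531) = 2120; group ≅ (Z/3531Z)^* ≅ Z/2Z × Z/10Z × Z/106Z

The n-th cyclotomic polynomial Φ_3531(x) is the minimal polynomial of zeta_3531 over Q and has degree phi(3531) = 2120. So Q(zeta_3531) is a degree-2120 Galois extension with Galois group (Z/3531Z)^*. By CRT, (Z/3531Z)^* ≅ (Z/3Z)^* × (Z/11Z)^* × (Z/107Z)^*. Each prime-power unit group is (Z/3Z)^* ≅ Z/2Z; (Z/11Z)^* ≅ Z/10Z; (Z/107Z)^* ≅ Z/106Z. Hence Gal(Q(zeta_3531)/Q) ≅ Z/2Z × Z/10Z × Z/106Z.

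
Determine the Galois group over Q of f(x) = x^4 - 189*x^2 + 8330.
Gal(K/Q) = V_4 (Klein four-group, Z/2Z × Z/2Z)

f factors as (x^2 - 119)(x^2 - 70), so the splitting field is K = Q(sqrt(119), sqrt(70)). The elements 119, 70, 8330 are all non-squares in Q, so sqrt(119) and sqrt(70) generate independent quadratic extensions. Thus [K:Q] = 4 and Gal(K/Q) is generated by the two order-2 automorphisms sqrt(119) ↦ -sqrt(119) and sqrt(70) ↦ -sqrt(70), giving V_4.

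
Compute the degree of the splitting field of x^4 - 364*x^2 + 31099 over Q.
[K:Q] = 4

f factors as (x^2 - 137)(x^2 - 227); the splitting field is K = Q(sqrt(137), sqrt(227)). Since 137, 227, and 31099 are all non-squares in Q, the three subfields Q(sqrt(137)), Q(sqrt(227)), Q(sqrt(31099)) are distinct degree-2 extensions, so [K:Q] = 4 (Klein four Galois group).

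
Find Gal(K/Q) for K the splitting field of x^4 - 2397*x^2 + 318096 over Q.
Gal(K/Q) = Z/2Z (cyclic of order 2)

f factors as (x^2 - 2256)(x^2 - 141), so the splitting field is K = Q(sqrt(2256), sqrt(141)). The squarefree part of 2256 is 141 and the squarefree part of 141 is also 141, so sqrt(2256) and sqrt(141) are both rational multiples of sqrt(141). Hence Q(sqrt(2256)) = Q(sqrt(141)) = Q(sqrt(141)), and the splitting field collapses to a single degree-2 extension with Galois group Z/2Z.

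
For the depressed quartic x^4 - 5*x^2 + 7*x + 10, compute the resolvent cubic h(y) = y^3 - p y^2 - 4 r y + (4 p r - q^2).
h(y) = y^3 + 5*y^2 - 40*y - 249

Identify coefficients: p = -5, q = 7, r = 10.
Plug into h(y) = y^3 - p y^2 - 4 r y + (4 p r - q^2):
  h(y) = y^3 - (-5) y^2 - 4*(10) y + (4*(-5)*(10) - (7)^2)
       = y^3 + (5) y^2 + (-40) y + (-249).
Simplifying: h(y) = y^3 + 5*y^2 - 40*y - 249.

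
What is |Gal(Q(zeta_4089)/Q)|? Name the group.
|Gal(Q(zeta_4089)/Q)| = phi(4089) = 2576; group ≅ (Z/4089Z)^* ≅ Z/2Z × Z/28Z × Z/46Z

The n-th cyclotomic polynomial Φ_4089(x) is the minimal polynomial of zeta_4089 over Q and has degree phi(4089) = 2576. So Q(zeta_4089) is a degree-2576 Galois extension with Galois group (Z/4089Z)^*. By CRT, (Z/4089Z)^* ≅ (Z/3Z)^* × (Z/29Z)^* × (Z/47Z)^*. Each prime-power unit group is (Z/3Z)^* ≅ Z/2Z; (Z/29Z)^* ≅ Z/28Z; (Z/47Z)^* ≅ Z/46Z. Hence Gal(Q(zeta_4089)/Q) ≅ Z/2Z × Z/28Z × Z/46Z.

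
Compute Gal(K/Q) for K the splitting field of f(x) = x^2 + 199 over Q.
Gal(K/Q) = Z/2Z (cyclic of order 2)

x^2 + 199 is irreducible over Q since -199 is not a rational square. The splitting field Q(sqrt(-199)) has degree 2 over Q, and its unique nontrivial automorphism is sqrt(-199) ↦ -sqrt(-199). Hence Gal(Q(sqrt(-199))/Q) = Z/2Z.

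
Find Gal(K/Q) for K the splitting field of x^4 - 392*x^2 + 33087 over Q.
Gal(K/Q) = V_4 (Klein four-group, Z/2Z × Z/2Z)

f factors as (x^2 - 269)(x^2 - 123), so the splitting field is K = Q(sqrt(269), sqrt(123)). The elements 269, 123, 33087 are all non-squares in Q, so sqrt(269) and sqrt(123) generate independent quadratic extensions. Thus [K:Q] = 4 and Gal(K/Q) is generated by the two order-2 automorphisms sqrt(269) ↦ -sqrt(269) and sqrt(123) ↦ -sqrt(123), giving V_4.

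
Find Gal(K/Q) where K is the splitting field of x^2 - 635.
Gal(K/Q) = Z/2Z (cyclic of order 2)

x^2 - 635 is irreducible over Q since 635 is not a rational square. The splitting field Q(sqrt(635)) has degree 2 over Q, and its unique nontrivial automorphism is sqrt(635) ↦ -sqrt(635). Hence Gal(Q(sqrt(635))/Q) = Z/2Z.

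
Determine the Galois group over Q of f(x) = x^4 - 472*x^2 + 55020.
Gal(K/Q) = V_4 (Klein four-group, Z/2Z × Z/2Z)

f factors as (x^2 - 210)(x^2 - 262), so the splitting field is K = Q(sqrt(210), sqrt(262)). The elements 210, 262, 55020 are all non-squares in Q, so sqrt(210) and sqrt(262) generate independent quadratic extensions. Thus [K:Q] = 4 and Gal(K/Q) is generated by the two order-2 automorphisms sqrt(210) ↦ -sqrt(210) and sqrt(262) ↦ -sqrt(262), giving V_4.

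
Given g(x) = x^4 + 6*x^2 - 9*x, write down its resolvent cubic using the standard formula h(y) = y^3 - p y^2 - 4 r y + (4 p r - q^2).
h(y) = y^3 - 6*y^2 - 81

Identify coefficients: p = 6, q = -9, r = 0.
Plug into h(y) = y^3 - p y^2 - 4 r y + (4 p r - q^2):
  h(y) = y^3 - (6) y^2 - 4*(0) y + (4*(6)*(0) - (-9)^2)
       = y^3 + (-6) y^2 + (0) y + (-81).
Simplifying: h(y) = y^3 - 6*y^2 - 81.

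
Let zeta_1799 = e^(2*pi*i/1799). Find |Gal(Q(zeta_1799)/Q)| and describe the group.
|Gal(Q(zeta_1799)/Q)| = phi(1799) = 1536; group ≅ (Z/1799Z)^* ≅ Z/6Z × Z/256Z

The n-th cyclotomic polynomial Φ_1799(x) is the minimal polynomial of zeta_1799 over Q and has degree phi(1799) = 1536. So Q(zeta_1799) is a degree-1536 Galois extension with Galois group (Z/1799Z)^*. By CRT, (Z/1799Z)^* ≅ (Z/7Z)^* × (Z/257Z)^*. Each prime-power unit group is (Z/7Z)^* ≅ Z/6Z; (Z/257Z)^* ≅ Z/256Z. Hence Gal(Q(zeta_1799)/Q) ≅ Z/6Z × Z/256Z.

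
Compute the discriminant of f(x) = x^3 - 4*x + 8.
Δ = -1472

For a depressed cubic x^3 + p x + q the discriminant is Δ = -4 p^3 - 27 q^2 = -4*(-4)^3 - 27*(8)^2 = 256 - 1728 = -1472.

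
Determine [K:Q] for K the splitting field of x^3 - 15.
[K:Q] = 6

x^3 - 15 has one real root r = 15^(1/3) and two complex roots r*zeta_3, r*zeta_3^2 where zeta_3 = e^(2*pi*i/3). The splitting field is Q(r, zeta_3). [Q(r):Q] = 3 and [Q(zeta_3):Q] = 2 with gcd = 1, so [Q(r, zeta_3):Q] = 3 * 2 = 6.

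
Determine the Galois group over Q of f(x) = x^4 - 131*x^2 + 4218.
Gal(K/Q) = V_4 (Klein four-group, Z/2Z × Z/2Z)

f factors as (x^2 - 57)(x^2 - 74), so the splitting field is K = Q(sqrt(57), sqrt(74)). The elements 57, 74, 4218 are all non-squares in Q, so sqrt(57) and sqrt(74) generate independent quadratic extensions. Thus [K:Q] = 4 and Gal(K/Q) is generated by the two order-2 automorphisms sqrt(57) ↦ -sqrt(57) and sqrt(74) ↦ -sqrt(74), giving V_4.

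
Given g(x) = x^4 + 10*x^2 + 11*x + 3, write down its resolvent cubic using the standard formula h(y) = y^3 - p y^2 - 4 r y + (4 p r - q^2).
h(y) = y^3 - 10*y^2 - 12*y - 1

Identify coefficients: p = 10, q = 11, r = 3.
Plug into h(y) = y^3 - p y^2 - 4 r y + (4 p r - q^2):
  h(y) = y^3 - (10) y^2 - 4*(3) y + (4*(10)*(3) - (11)^2)
       = y^3 + (-10) y^2 + (-12) y + (-1).
Simplifying: h(y) = y^3 - 10*y^2 - 12*y - 1.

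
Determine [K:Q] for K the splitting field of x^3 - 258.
[K:Q] = 6

x^3 - 258 has one real root r = 258^(1/3) and two complex roots r*zeta_3, r*zeta_3^2 where zeta_3 = e^(2*pi*i/3). The splitting field is Q(r, zeta_3). [Q(r):Q] = 3 and [Q(zeta_3):Q] = 2 with gcd = 1, so [Q(r, zeta_3):Q] = 3 * 2 = 6.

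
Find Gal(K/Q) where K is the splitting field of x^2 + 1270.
Gal(K/Q) = Z/2Z (cyclic of order 2)

x^2 + 1270 is irreducible over Q since -1270 is not a rational square. The splitting field Q(sqrt(-1270)) has degree 2 over Q, and its unique nontrivial automorphism is sqrt(-1270) ↦ -sqrt(-1270). Hence Gal(Q(sqrt(-1270))/Q) = Z/2Z.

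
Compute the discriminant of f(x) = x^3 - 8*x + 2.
Δ = 1940

For a depressed cubic x^3 + p x + q the discriminant is Δ = -4 p^3 - 27 q^2 = -4*(-8)^3 - 27*(2)^2 = 2048 - 108 = 1940.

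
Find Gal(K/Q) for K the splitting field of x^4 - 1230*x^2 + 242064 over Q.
Gal(K/Q) = Z/2Z (cyclic of order 2)

f factors as (x^2 - 246)(x^2 - 984), so the splitting field is K = Q(sqrt(246), sqrt(984)). The squarefree part of 246 is 246 and the squarefree part of 984 is also 246, so sqrt(246) and sqrt(984) are both rational multiples of sqrt(246). Hence Q(sqrt(246)) = Q(sqrt(984)) = Q(sqrt(246)), and the splitting field collapses to a single degree-2 extension with Galois group Z/2Z.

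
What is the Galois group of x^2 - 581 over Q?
Gal(K/Q) = Z/2Z (cyclic of order 2)

x^2 - 581 is irreducible over Q since 581 is not a rational square. The splitting field Q(sqrt(581)) has degree 2 over Q, and its unique nontrivial automorphism is sqrt(581) ↦ -sqrt(581). Hence Gal(Q(sqrt(581))/Q) = Z/2Z.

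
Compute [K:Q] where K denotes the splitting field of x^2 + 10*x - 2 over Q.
[K:Q] = 2

The discriminant of x^2 + (10)*x + (-2) is b^2 - 4c = 100 - (-8) = 108. Since 108 is not a perfect square in Q, the polynomial is irreducible over Q. Its two roots generate a degree-2 extension, so [K:Q] = 2.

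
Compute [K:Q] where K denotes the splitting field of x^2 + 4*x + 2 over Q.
[K:Q] = 2

The discriminant of x^2 + (4)*x + (2) is b^2 - 4c = 16 - (8) = 8. Since 8 is not a perfect square in Q, the polynomial is irreducible over Q. Its two roots generate a degree-2 extension, so [K:Q] = 2.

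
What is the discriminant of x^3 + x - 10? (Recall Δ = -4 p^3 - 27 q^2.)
Δ = -2704

For a depressed cubic x^3 + p x + q the discriminant is Δ = -4 p^3 - 27 q^2 = -4*(1)^3 - 27*(-10)^2 = -4 - 2700 = -2704.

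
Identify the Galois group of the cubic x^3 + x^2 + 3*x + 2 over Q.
Gal(K/Q) = S_3 (symmetric group of order 6)

Compute the discriminant of x^3 + (1)*x^2 + (3)*x + (2): Δ = -107. Since Δ is not a rational square, the Galois group is not contained in A_3; it must be the full S_3 (irreducibility of the cubic rules out anything smaller).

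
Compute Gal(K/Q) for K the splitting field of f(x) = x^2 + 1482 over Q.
Gal(K/Q) = Z/2Z (cyclic of order 2)

x^2 + 1482 is irreducible over Q since -1482 is not a rational square. The splitting field Q(sqrt(-1482)) has degree 2 over Q, and its unique nontrivial automorphism is sqrt(-1482) ↦ -sqrt(-1482). Hence Gal(Q(sqrt(-1482))/Q) = Z/2Z.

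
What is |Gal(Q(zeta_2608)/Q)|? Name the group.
|Gal(Q(zeta_2608)/Q)| = phi(2608) = 1296; group ≅ (Z/2608Z)^* ≅ Z/2Z × Z/4Z × Z/162Z

The n-th cyclotomic polynomial Φ_2608(x) is the minimal polynomial of zeta_2608 over Q and has degree phi(2608) = 1296. So Q(zeta_2608) is a degree-1296 Galois extension with Galois group (Z/2608Z)^*. By CRT, (Z/2608Z)^* ≅ (Z/16Z)^* × (Z/163Z)^*. Each prime-power unit group is (Z/16Z)^* ≅ Z/2Z × Z/4Z; (Z/163Z)^* ≅ Z/162Z. Hence Gal(Q(zeta_2608)/Q) ≅ Z/2Z × Z/4Z × Z/162Z.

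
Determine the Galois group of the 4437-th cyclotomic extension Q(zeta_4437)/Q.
|Gal(Q(zeta_4437)/Q)| = phi(4437) = 2688; group ≅ (Z/4437Z)^* ≅ Z/6Z × Z/16Z × Z/28Z

The n-th cyclotomic polynomial Φ_4437(x) is the minimal polynomial of zeta_4437 over Q and has degree phi(4437) = 2688. So Q(zeta_4437) is a degree-2688 Galois extension with Galois group (Z/4437Z)^*. By CRT, (Z/4437Z)^* ≅ (Z/9Z)^* × (Z/17Z)^* × (Z/29Z)^*. Each prime-power unit group is (Z/9Z)^* ≅ Z/6Z; (Z/17Z)^* ≅ Z/16Z; (Z/29Z)^* ≅ Z/28Z. Hence Gal(Q(zeta_4437)/Q) ≅ Z/6Z × Z/16Z × Z/28Z.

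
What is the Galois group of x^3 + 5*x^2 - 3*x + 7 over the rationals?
Gal(K/Q) = S_3 (symmetric group of order 6)

Compute the discriminant of x^3 + (5)*x^2 + (-3)*x + (7): Δ = -6380. Since Δ is not a rational square, the Galois group is not contained in A_3; it must be the full S_3 (irreducibility of the cubic rules out anything smaller).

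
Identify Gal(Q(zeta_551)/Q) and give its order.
|Gal(Q(zeta_551)/Q)| = phi(551) = 504; group ≅ (Z/551Z)^* ≅ Z/18Z × Z/28Z

The n-th cyclotomic polynomial Φ_551(x) is the minimal polynomial of zeta_551 over Q and has degree phi(551) = 504. So Q(zeta_551) is a degree-504 Galois extension with Galois group (Z/551Z)^*. By CRT, (Z/551Z)^* ≅ (Z/19Z)^* × (Z/29Z)^*. Each prime-power unit group is (Z/19Z)^* ≅ Z/18Z; (Z/29Z)^* ≅ Z/28Z. Hence Gal(Q(zeta_551)/Q) ≅ Z/18Z × Z/28Z.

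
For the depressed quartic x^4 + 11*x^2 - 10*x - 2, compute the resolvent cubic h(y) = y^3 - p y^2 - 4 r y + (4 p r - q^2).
h(y) = y^3 - 11*y^2 + 8*y - 188

Identify coefficients: p = 11, q = -10, r = -2.
Plug into h(y) = y^3 - p y^2 - 4 r y + (4 p r - q^2):
  h(y) = y^3 - (11) y^2 - 4*(-2) y + (4*(11)*(-2) - (-10)^2)
       = y^3 + (-11) y^2 + (8) y + (-188).
Simplifying: h(y) = y^3 - 11*y^2 + 8*y - 188.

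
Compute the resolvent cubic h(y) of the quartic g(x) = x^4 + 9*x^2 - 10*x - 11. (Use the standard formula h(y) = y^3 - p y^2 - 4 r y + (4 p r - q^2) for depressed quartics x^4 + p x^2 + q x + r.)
h(y) = y^3 - 9*y^2 + 44*y - 496

Identify coefficients: p = 9, q = -10, r = -11.
Plug into h(y) = y^3 - p y^2 - 4 r y + (4 p r - q^2):
  h(y) = y^3 - (9) y^2 - 4*(-11) y + (4*(9)*(-11) - (-10)^2)
       = y^3 + (-9) y^2 + (44) y + (-496).
Simplifying: h(y) = y^3 - 9*y^2 + 44*y - 496.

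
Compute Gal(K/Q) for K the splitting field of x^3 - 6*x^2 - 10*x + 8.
Gal(K/Q) = S_3 (symmetric group of order 6)

Compute the discriminant of x^3 + (-6)*x^2 + (-10)*x + (8): Δ = 21424. Since Δ is not a rational square, the Galois group is not contained in A_3; it must be the full S_3 (irreducibility of the cubic rules out anything smaller).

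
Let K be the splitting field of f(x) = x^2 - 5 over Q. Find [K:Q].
[K:Q] = 2

The polynomial x^2 - 5 is irreducible over Q since 5 is not a perfect square. Its splitting field is Q(sqrt(5)), which has degree 2 over Q.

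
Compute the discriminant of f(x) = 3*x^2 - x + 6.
Δ = -71

For a quadratic a x^2 + b x + c the discriminant is Δ = b^2 - 4ac = (-1)^2 - 4*(3)*(6) = 1 - (72) = -71.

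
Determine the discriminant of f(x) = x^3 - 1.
Δ = -27

For a depressed cubic x^3 + p x + q the discriminant is Δ = -4 p^3 - 27 q^2 = -4*(0)^3 - 27*(-1)^2 = 0 - 27 = -27.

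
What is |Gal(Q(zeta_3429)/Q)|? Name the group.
|Gal(Q(zeta_3429)/Q)| = phi(3429) = 2268; group ≅ (Z/3429Z)^* ≅ Z/18Z × Z/126Z

The n-th cyclotomic polynomial Φ_3429(x) is the minimal polynomial of zeta_3429 over Q and has degree phi(3429) = 2268. So Q(zeta_3429) is a degree-2268 Galois extension with Galois group (Z/3429Z)^*. By CRT, (Z/3429Z)^* ≅ (Z/27Z)^* × (Z/127Z)^*. Each prime-power unit group is (Z/27Z)^* ≅ Z/18Z; (Z/127Z)^* ≅ Z/126Z. Hence Gal(Q(zeta_3429)/Q) ≅ Z/18Z × Z/126Z.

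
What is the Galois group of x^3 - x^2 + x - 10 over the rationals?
Gal(K/Q) = S_3 (symmetric group of order 6)

Compute the discriminant of x^3 + (-1)*x^2 + (1)*x + (-10): Δ = -2563. Since Δ is not a rational square, the Galois group is not contained in A_3; it must be the full S_3 (irreducibility of the cubic rules out anything smaller).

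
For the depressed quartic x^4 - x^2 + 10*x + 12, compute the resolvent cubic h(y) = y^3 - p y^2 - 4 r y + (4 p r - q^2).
h(y) = y^3 + y^2 - 48*y - 148

Identify coefficients: p = -1, q = 10, r = 12.
Plug into h(y) = y^3 - p y^2 - 4 r y + (4 p r - q^2):
  h(y) = y^3 - (-1) y^2 - 4*(12) y + (4*(-1)*(12) - (10)^2)
       = y^3 + (1) y^2 + (-48) y + (-148).
Simplifying: h(y) = y^3 + y^2 - 48*y - 148.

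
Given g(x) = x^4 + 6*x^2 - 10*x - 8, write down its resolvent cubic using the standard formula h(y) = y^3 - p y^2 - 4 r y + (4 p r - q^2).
h(y) = y^3 - 6*y^2 + 32*y - 292

Identify coefficients: p = 6, q = -10, r = -8.
Plug into h(y) = y^3 - p y^2 - 4 r y + (4 p r - q^2):
  h(y) = y^3 - (6) y^2 - 4*(-8) y + (4*(6)*(-8) - (-10)^2)
       = y^3 + (-6) y^2 + (32) y + (-292).
Simplifying: h(y) = y^3 - 6*y^2 + 32*y - 292.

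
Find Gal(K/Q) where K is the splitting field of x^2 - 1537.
Gal(K/Q) = Z/2Z (cyclic of order 2)

x^2 - 1537 is irreducible over Q since 1537 is not a rational square. The splitting field Q(sqrt(1537)) has degree 2 over Q, and its unique nontrivial automorphism is sqrt(1537) ↦ -sqrt(1537). Hence Gal(Q(sqrt(1537))/Q) = Z/2Z.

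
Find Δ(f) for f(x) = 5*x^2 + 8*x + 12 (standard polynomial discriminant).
Δ = -176

For a quadratic a x^2 + b x + c the discriminant is Δ = b^2 - 4ac = (8)^2 - 4*(5)*(12) = 64 - (240) = -176.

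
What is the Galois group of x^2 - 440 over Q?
Gal(K/Q) = Z/2Z (cyclic of order 2)

x^2 - 440 is irreducible over Q since 440 is not a rational square. The splitting field Q(sqrt(440)) has degree 2 over Q, and its unique nontrivial automorphism is sqrt(440) ↦ -sqrt(440). Hence Gal(Q(sqrt(440))/Q) = Z/2Z.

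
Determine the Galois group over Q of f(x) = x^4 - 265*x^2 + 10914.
Gal(K/Q) = V_4 (Klein four-group, Z/2Z × Z/2Z)

f factors as (x^2 - 214)(x^2 - 51), so the splitting field is K = Q(sqrt(214), sqrt(51)). The elements 214, 51, 10914 are all non-squares in Q, so sqrt(214) and sqrt(51) generate independent quadratic extensions. Thus [K:Q] = 4 and Gal(K/Q) is generated by the two order-2 automorphisms sqrt(214) ↦ -sqrt(214) and sqrt(51) ↦ -sqrt(51), giving V_4.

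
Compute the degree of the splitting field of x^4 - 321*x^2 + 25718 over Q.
[K:Q] = 4

f factors as (x^2 - 154)(x^2 - 167); the splitting field is K = Q(sqrt(154), sqrt(167)). Since 154, 167, and 25718 are all non-squares in Q, the three subfields Q(sqrt(154)), Q(sqrt(167)), Q(sqrt(25718)) are distinct degree-2 extensions, so [K:Q] = 4 (Klein four Galois group).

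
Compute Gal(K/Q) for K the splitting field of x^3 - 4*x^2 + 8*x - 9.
Gal(K/Q) = S_3 (symmetric group of order 6)

Compute the discriminant of x^3 + (-4)*x^2 + (8)*x + (-9): Δ = -331. Since Δ is not a rational square, the Galois group is not contained in A_3; it must be the full S_3 (irreducibility of the cubic rules out anything smaller).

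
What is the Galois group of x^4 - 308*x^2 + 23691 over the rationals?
Gal(K/Q) = V_4 (Klein four-group, Z/2Z × Z/2Z)

f factors as (x^2 - 149)(x^2 - 159), so the splitting field is K = Q(sqrt(149), sqrt(159)). The elements 149, 159, 23691 are all non-squares in Q, so sqrt(149) and sqrt(159) generate independent quadratic extensions. Thus [K:Q] = 4 and Gal(K/Q) is generated by the two order-2 automorphisms sqrt(149) ↦ -sqrt(149) and sqrt(159) ↦ -sqrt(159), giving V_4.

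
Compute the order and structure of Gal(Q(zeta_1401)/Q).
|Gal(Q(zeta_1401)/Q)| = phi(1401) = 932; group ≅ (Z/1401Z)^* ≅ Z/2Z × Z/466Z

The n-th cyclotomic polynomial Φ_1401(x) is the minimal polynomial of zeta_1401 over Q and has degree phi(1401) = 932. So Q(zeta_1401) is a degree-932 Galois extension with Galois group (Z/1401Z)^*. By CRT, (Z/1401Z)^* ≅ (Z/3Z)^* × (Z/467Z)^*. Each prime-power unit group is (Z/3Z)^* ≅ Z/2Z; (Z/467Z)^* ≅ Z/466Z. Hence Gal(Q(zeta_1401)/Q) ≅ Z/2Z × Z/466Z.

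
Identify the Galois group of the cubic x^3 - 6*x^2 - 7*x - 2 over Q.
Gal(K/Q) = S_3 (symmetric group of order 6)

Compute the discriminant of x^3 + (-6)*x^2 + (-7)*x + (-2): Δ = -212. Since Δ is not a rational square, the Galois group is not contained in A_3; it must be the full S_3 (irreducibility of the cubic rules out anything smaller).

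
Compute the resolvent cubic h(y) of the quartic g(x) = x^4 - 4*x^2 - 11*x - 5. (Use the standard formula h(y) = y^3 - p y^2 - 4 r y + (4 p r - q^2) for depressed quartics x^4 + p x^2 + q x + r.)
h(y) = y^3 + 4*y^2 + 20*y - 41

Identify coefficients: p = -4, q = -11, r = -5.
Plug into h(y) = y^3 - p y^2 - 4 r y + (4 p r - q^2):
  h(y) = y^3 - (-4) y^2 - 4*(-5) y + (4*(-4)*(-5) - (-11)^2)
       = y^3 + (4) y^2 + (20) y + (-41).
Simplifying: h(y) = y^3 + 4*y^2 + 20*y - 41.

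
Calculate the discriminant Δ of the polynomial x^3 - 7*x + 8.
Δ = -356

For a depressed cubic x^3 + p x + q the discriminant is Δ = -4 p^3 - 27 q^2 = -4*(-7)^3 - 27*(8)^2 = 1372 - 1728 = -356.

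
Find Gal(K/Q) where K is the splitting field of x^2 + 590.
Gal(K/Q) = Z/2Z (cyclic of order 2)

x^2 + 590 is irreducible over Q since -590 is not a rational square. The splitting field Q(sqrt(-590)) has degree 2 over Q, and its unique nontrivial automorphism is sqrt(-590) ↦ -sqrt(-590). Hence Gal(Q(sqrt(-590))/Q) = Z/2Z.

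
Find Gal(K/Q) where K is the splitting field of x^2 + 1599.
Gal(K/Q) = Z/2Z (cyclic of order 2)

x^2 + 1599 is irreducible over Q since -1599 is not a rational square. The splitting field Q(sqrt(-1599)) has degree 2 over Q, and its unique nontrivial automorphism is sqrt(-1599) ↦ -sqrt(-1599). Hence Gal(Q(sqrt(-1599))/Q) = Z/2Z.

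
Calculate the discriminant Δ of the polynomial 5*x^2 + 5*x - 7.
Δ = 165

For a quadratic a x^2 + b x + c the discriminant is Δ = b^2 - 4ac = (5)^2 - 4*(5)*(-7) = 25 - (-140) = 165.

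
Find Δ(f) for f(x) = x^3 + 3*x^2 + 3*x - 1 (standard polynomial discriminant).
Δ = -108

For x^3 + a x^2 + b x + c the discriminant is Δ = 18 a b c - 4 a^3 c + a^2 b^2 - 4 b^3 - 27 c^2.
Plug a = 3, b = 3, c = -1:
  18*(3)*(3)*(-1) - 4*(3)^3*(-1) + (3)^2*(3)^2 - 4*(3)^3 - 27*(-1)^2
  = -162 + (108) + 81 + (-108) + (-27)
  = -108.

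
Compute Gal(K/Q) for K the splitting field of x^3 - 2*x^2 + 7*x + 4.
Gal(K/Q) = S_3 (symmetric group of order 6)

Compute the discriminant of x^3 + (-2)*x^2 + (7)*x + (4): Δ = -2488. Since Δ is not a rational square, the Galois group is not contained in A_3; it must be the full S_3 (irreducibility of the cubic rules out anything smaller).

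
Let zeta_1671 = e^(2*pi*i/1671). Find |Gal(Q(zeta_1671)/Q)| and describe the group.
|Gal(Q(zeta_1671)/Q)| = phi(1671) = 1112; group ≅ (Z/1671Z)^* ≅ Z/2Z × Z/556Z

The n-th cyclotomic polynomial Φ_1671(x) is the minimal polynomial of zeta_1671 over Q and has degree phi(1671) = 1112. So Q(zeta_1671) is a degree-1112 Galois extension with Galois group (Z/1671Z)^*. By CRT, (Z/1671Z)^* ≅ (Z/3Z)^* × (Z/557Z)^*. Each prime-power unit group is (Z/3Z)^* ≅ Z/2Z; (Z/557Z)^* ≅ Z/556Z. Hence Gal(Q(zeta_1671)/Q) ≅ Z/2Z × Z/556Z.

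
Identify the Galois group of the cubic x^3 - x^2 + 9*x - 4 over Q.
Gal(K/Q) = S_3 (symmetric group of order 6)

Compute the discriminant of x^3 + (-1)*x^2 + (9)*x + (-4): Δ = -2635. Since Δ is not a rational square, the Galois group is not contained in A_3; it must be the full S_3 (irreducibility of the cubic rules out anything smaller).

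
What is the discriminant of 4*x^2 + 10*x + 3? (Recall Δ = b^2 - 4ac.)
Δ = 52

For a quadratic a x^2 + b x + c the discriminant is Δ = b^2 - 4ac = (10)^2 - 4*(4)*(3) = 100 - (48) = 52.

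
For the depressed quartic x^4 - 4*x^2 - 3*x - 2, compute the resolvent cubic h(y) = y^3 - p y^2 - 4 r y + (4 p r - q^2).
h(y) = y^3 + 4*y^2 + 8*y + 23

Identify coefficients: p = -4, q = -3, r = -2.
Plug into h(y) = y^3 - p y^2 - 4 r y + (4 p r - q^2):
  h(y) = y^3 - (-4) y^2 - 4*(-2) y + (4*(-4)*(-2) - (-3)^2)
       = y^3 + (4) y^2 + (8) y + (23).
Simplifying: h(y) = y^3 + 4*y^2 + 8*y + 23.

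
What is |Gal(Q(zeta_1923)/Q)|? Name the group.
|Gal(Q(zeta_1923)/Q)| = phi(1923) = 1280; group ≅ (Z/1923Z)^* ≅ Z/2Z × Z/640Z

The n-th cyclotomic polynomial Φ_1923(x) is the minimal polynomial of zeta_1923 over Q and has degree phi(1923) = 1280. So Q(zeta_1923) is a degree-1280 Galois extension with Galois group (Z/1923Z)^*. By CRT, (Z/1923Z)^* ≅ (Z/3Z)^* × (Z/641Z)^*. Each prime-power unit group is (Z/3Z)^* ≅ Z/2Z; (Z/641Z)^* ≅ Z/640Z. Hence Gal(Q(zeta_1923)/Q) ≅ Z/2Z × Z/640Z.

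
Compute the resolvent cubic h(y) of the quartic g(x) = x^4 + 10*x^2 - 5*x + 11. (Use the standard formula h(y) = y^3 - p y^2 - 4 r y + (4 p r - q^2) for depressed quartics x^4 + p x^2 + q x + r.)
h(y) = y^3 - 10*y^2 - 44*y + 415

Identify coefficients: p = 10, q = -5, r = 11.
Plug into h(y) = y^3 - p y^2 - 4 r y + (4 p r - q^2):
  h(y) = y^3 - (10) y^2 - 4*(11) y + (4*(10)*(11) - (-5)^2)
       = y^3 + (-10) y^2 + (-44) y + (415).
Simplifying: h(y) = y^3 - 10*y^2 - 44*y + 415.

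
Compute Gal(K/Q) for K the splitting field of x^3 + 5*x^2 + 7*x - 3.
Gal(K/Q) = S_3 (symmetric group of order 6)

Compute the discriminant of x^3 + (5)*x^2 + (7)*x + (-3): Δ = -780. Since Δ is not a rational square, the Galois group is not contained in A_3; it must be the full S_3 (irreducibility of the cubic rules out anything smaller).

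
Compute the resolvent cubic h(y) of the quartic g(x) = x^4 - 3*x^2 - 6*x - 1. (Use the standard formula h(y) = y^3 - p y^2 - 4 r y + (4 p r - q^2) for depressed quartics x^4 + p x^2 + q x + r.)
h(y) = y^3 + 3*y^2 + 4*y - 24

Identify coefficients: p = -3, q = -6, r = -1.
Plug into h(y) = y^3 - p y^2 - 4 r y + (4 p r - q^2):
  h(y) = y^3 - (-3) y^2 - 4*(-1) y + (4*(-3)*(-1) - (-6)^2)
       = y^3 + (3) y^2 + (4) y + (-24).
Simplifying: h(y) = y^3 + 3*y^2 + 4*y - 24.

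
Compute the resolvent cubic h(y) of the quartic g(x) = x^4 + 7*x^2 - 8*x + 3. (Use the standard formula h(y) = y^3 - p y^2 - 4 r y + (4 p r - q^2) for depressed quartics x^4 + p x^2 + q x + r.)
h(y) = y^3 - 7*y^2 - 12*y + 20

Identify coefficients: p = 7, q = -8, r = 3.
Plug into h(y) = y^3 - p y^2 - 4 r y + (4 p r - q^2):
  h(y) = y^3 - (7) y^2 - 4*(3) y + (4*(7)*(3) - (-8)^2)
       = y^3 + (-7) y^2 + (-12) y + (20).
Simplifying: h(y) = y^3 - 7*y^2 - 12*y + 20.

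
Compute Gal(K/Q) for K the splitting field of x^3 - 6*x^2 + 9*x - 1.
Gal(K/Q) = A_3 (cyclic of order 3)

Compute the discriminant of x^3 + (-6)*x^2 + (9)*x + (-1): Δ = 81. Since Δ is a perfect square (Δ = 9^2), the Galois group is contained in A_3. Irreducibility forces the group to be transitive on three roots, so Gal = A_3.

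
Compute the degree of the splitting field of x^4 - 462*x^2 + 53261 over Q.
[K:Q] = 4

f factors as (x^2 - 221)(x^2 - 241); the splitting field is K = Q(sqrt(221), sqrt(241)). Since 221, 241, and 53261 are all non-squares in Q, the three subfields Q(sqrt(221)), Q(sqrt(241)), Q(sqrt(53261)) are distinct degree-2 extensions, so [K:Q] = 4 (Klein four Galois group).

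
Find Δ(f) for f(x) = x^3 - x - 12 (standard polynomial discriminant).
Δ = -3884

For a depressed cubic x^3 + p x + q the discriminant is Δ = -4 p^3 - 27 q^2 = -4*(-1)^3 - 27*(-12)^2 = 4 - 3888 = -3884.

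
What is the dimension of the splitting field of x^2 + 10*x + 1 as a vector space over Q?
[K:Q] = 2

The discriminant of x^2 + (10)*x + (1) is b^2 - 4c = 100 - (4) = 96. Since 96 is not a perfect square in Q, the polynomial is irreducible over Q. Its two roots generate a degree-2 extension, so [K:Q] = 2.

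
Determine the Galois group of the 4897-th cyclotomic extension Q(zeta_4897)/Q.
|Gal(Q(zeta_4897)/Q)| = phi(4897) = 4756; group ≅ (Z/4897Z)^* ≅ Z/58Z × Z/82Z

The n-th cyclotomic polynomial Φ_4897(x) is the minimal polynomial of zeta_4897 over Q and has degree phi(4897) = 4756. So Q(zeta_4897) is a degree-4756 Galois extension with Galois group (Z/4897Z)^*. By CRT, (Z/4897Z)^* ≅ (Z/59Z)^* × (Z/83Z)^*. Each prime-power unit group is (Z/59Z)^* ≅ Z/58Z; (Z/83Z)^* ≅ Z/82Z. Hence Gal(Q(zeta_4897)/Q) ≅ Z/58Z × Z/82Z.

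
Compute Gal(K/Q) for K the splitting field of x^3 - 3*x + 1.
Gal(K/Q) = A_3 (cyclic of order 3)

Compute the discriminant of x^3 + (0)*x^2 + (-3)*x + (1): Δ = 81. Since Δ is a perfect square (Δ = 9^2), the Galois group is contained in A_3. Irreducibility forces the group to be transitive on three roots, so Gal = A_3.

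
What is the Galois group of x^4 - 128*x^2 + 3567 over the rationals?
Gal(K/Q) = V_4 (Klein four-group, Z/2Z × Z/2Z)

f factors as (x^2 - 41)(x^2 - 87), so the splitting field is K = Q(sqrt(41), sqrt(87)). The elements 41, 87, 3567 are all non-squares in Q, so sqrt(41) and sqrt(87) generate independent quadratic extensions. Thus [K:Q] = 4 and Gal(K/Q) is generated by the two order-2 automorphisms sqrt(41) ↦ -sqrt(41) and sqrt(87) ↦ -sqrt(87), giving V_4.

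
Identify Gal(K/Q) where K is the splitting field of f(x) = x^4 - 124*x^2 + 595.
Gal(K/Q) = V_4 (Klein four-group, Z/2Z × Z/2Z)

f factors as (x^2 - 119)(x^2 - 5), so the splitting field is K = Q(sqrt(119), sqrt(5)). The elements 119, 5, 595 are all non-squares in Q, so sqrt(119) and sqrt(5) generate independent quadratic extensions. Thus [K:Q] = 4 and Gal(K/Q) is generated by the two order-2 automorphisms sqrt(119) ↦ -sqrt(119) and sqrt(5) ↦ -sqrt(5), giving V_4.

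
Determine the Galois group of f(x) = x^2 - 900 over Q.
Gal(K/Q) = trivial group (order 1)

x^2 - 900 factors as (x - 30)(x + 30) over Q, so its splitting field is Q itself and the Galois group is trivial.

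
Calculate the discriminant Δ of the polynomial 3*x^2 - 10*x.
Δ = 100

For a quadratic a x^2 + b x + c the discriminant is Δ = b^2 - 4ac = (-10)^2 - 4*(3)*(0) = 100 - (0) = 100.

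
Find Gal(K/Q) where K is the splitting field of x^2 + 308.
Gal(K/Q) = Z/2Z (cyclic of order 2)

x^2 + 308 is irreducible over Q since -308 is not a rational square. The splitting field Q(sqrt(-308)) has degree 2 over Q, and its unique nontrivial automorphism is sqrt(-308) ↦ -sqrt(-308). Hence Gal(Q(sqrt(-308))/Q) = Z/2Z.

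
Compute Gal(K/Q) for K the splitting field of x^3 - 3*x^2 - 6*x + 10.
Gal(K/Q) = S_3 (symmetric group of order 6)

Compute the discriminant of x^3 + (-3)*x^2 + (-6)*x + (10): Δ = 2808. Since Δ is not a rational square, the Galois group is not contained in A_3; it must be the full S_3 (irreducibility of the cubic rules out anything smaller).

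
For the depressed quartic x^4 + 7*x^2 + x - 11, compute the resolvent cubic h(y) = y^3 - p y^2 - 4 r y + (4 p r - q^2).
h(y) = y^3 - 7*y^2 + 44*y - 309

Identify coefficients: p = 7, q = 1, r = -11.
Plug into h(y) = y^3 - p y^2 - 4 r y + (4 p r - q^2):
  h(y) = y^3 - (7) y^2 - 4*(-11) y + (4*(7)*(-11) - (1)^2)
       = y^3 + (-7) y^2 + (44) y + (-309).
Simplifying: h(y) = y^3 - 7*y^2 + 44*y - 309.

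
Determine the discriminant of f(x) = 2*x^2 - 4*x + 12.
Δ = -80

For a quadratic a x^2 + b x + c the discriminant is Δ = b^2 - 4ac = (-4)^2 - 4*(2)*(12) = 16 - (96) = -80.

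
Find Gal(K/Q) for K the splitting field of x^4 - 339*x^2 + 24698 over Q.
Gal(K/Q) = V_4 (Klein four-group, Z/2Z × Z/2Z)

f factors as (x^2 - 233)(x^2 - 106), so the splitting field is K = Q(sqrt(233), sqrt(106)). The elements 233, 106, 24698 are all non-squares in Q, so sqrt(233) and sqrt(106) generate independent quadratic extensions. Thus [K:Q] = 4 and Gal(K/Q) is generated by the two order-2 automorphisms sqrt(233) ↦ -sqrt(233) and sqrt(106) ↦ -sqrt(106), giving V_4.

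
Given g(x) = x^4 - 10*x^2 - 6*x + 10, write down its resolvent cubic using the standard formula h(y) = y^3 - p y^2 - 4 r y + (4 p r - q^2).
h(y) = y^3 + 10*y^2 - 40*y - 436

Identify coefficients: p = -10, q = -6, r = 10.
Plug into h(y) = y^3 - p y^2 - 4 r y + (4 p r - q^2):
  h(y) = y^3 - (-10) y^2 - 4*(10) y + (4*(-10)*(10) - (-6)^2)
       = y^3 + (10) y^2 + (-40) y + (-436).
Simplifying: h(y) = y^3 + 10*y^2 - 40*y - 436.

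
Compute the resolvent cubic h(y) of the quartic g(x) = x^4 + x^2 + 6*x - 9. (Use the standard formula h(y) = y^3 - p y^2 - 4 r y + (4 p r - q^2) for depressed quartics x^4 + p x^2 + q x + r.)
h(y) = y^3 - y^2 + 36*y - 72

Identify coefficients: p = 1, q = 6, r = -9.
Plug into h(y) = y^3 - p y^2 - 4 r y + (4 p r - q^2):
  h(y) = y^3 - (1) y^2 - 4*(-9) y + (4*(1)*(-9) - (6)^2)
       = y^3 + (-1) y^2 + (36) y + (-72).
Simplifying: h(y) = y^3 - y^2 + 36*y - 72.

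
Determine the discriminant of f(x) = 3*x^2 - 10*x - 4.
Δ = 148

For a quadratic a x^2 + b x + c the discriminant is Δ = b^2 - 4ac = (-10)^2 - 4*(3)*(-4) = 100 - (-48) = 148.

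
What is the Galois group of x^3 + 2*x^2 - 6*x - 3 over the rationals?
Gal(K/Q) = S_3 (symmetric group of order 6)

Compute the discriminant of x^3 + (2)*x^2 + (-6)*x + (-3): Δ = 1509. Since Δ is not a rational square, the Galois group is not contained in A_3; it must be the full S_3 (irreducibility of the cubic rules out anything smaller).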